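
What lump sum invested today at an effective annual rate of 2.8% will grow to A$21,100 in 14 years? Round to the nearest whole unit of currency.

PV = 21,100 / (1 + 0.028)^14 = 21,100 / 1.471986 = 14,334.3779

A$14,334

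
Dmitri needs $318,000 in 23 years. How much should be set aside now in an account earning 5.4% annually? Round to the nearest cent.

$94,862.17

Discount factor = (1+0.054)^(−23) = 0.298309; PV = 318,000 × 0.298309 = 94,862.1732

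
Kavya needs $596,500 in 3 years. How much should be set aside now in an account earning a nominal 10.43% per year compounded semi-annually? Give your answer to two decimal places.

$439,687.88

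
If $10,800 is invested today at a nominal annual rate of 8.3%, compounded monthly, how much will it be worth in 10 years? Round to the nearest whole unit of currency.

Periodic rate i = 0.083/12 = 0.00691667; n = 10 × 12 = 120 periods.
10,800 × (1+0.00691667)^120 = 10,800 × 2.286776 = 24,697.1755

$24,697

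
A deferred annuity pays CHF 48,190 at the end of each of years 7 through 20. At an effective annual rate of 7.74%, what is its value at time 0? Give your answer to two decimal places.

Value one period before first payment (t=6): 48190 × [1 − (1+0.0774)^(−14)] / 0.0774 = 48190 × 8.370210 = 403,360.4418
Discount back 6 years: 403,360.4418 × (1+0.0774)^(−6) = 403,360.4418 × 0.639349 = 257,888.2035

CHF 257,888.20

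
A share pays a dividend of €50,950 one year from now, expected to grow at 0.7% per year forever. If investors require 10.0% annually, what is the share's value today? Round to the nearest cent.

€547,849.46

PV = PMT / (i − g) = 50950 / (0.1 − 0.007) = 50950 / 0.093000 = 547,849.4624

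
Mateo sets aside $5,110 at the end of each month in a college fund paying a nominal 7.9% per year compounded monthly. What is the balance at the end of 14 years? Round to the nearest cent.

Periodic rate i = 0.079/12 = 0.00658333; n = 14 × 12 = 168 periods.
FV = 5110 × [(1+0.00658333)^168 − 1] / 0.00658333 = 5110 × 305.515496 = 1,561,184.1857

$1,561,184.19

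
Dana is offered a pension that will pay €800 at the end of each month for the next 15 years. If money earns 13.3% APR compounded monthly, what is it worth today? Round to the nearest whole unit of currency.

With 12 periods per year: i = 0.0110833, n = 180.
Annuity factor a(180|0.0110833) = 77.818234; PV = 800 × 77.818234 = 62,254.5873

€62,255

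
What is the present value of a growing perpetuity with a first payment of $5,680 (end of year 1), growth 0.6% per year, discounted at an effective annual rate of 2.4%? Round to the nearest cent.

$315,555.56

PV = PMT / (i − g) = 5680 / (0.024 − 0.006) = 5680 / 0.018000 = 315,555.5556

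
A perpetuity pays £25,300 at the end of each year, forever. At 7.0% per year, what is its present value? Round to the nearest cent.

PV = C/r = 25300/0.07 = 361,428.5714

£361,428.57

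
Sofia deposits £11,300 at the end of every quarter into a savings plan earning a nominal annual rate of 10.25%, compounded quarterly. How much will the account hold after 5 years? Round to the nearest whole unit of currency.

£290,478

i = 0.1025/4 = 0.025625 per quarter; n = 5·4 = 20.
FV = PMT · [(1+i)^n − 1] / i = 11300 · 25.705980 = 290,477.5787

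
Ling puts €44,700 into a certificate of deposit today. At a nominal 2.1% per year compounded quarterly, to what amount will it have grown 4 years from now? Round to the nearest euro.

€48,606

Periodic rate i = 0.021/4 = 0.00525; n = 4 × 4 = 16 periods.
44,700 × (1+0.00525)^16 = 44,700 × 1.087390 = 48,606.3300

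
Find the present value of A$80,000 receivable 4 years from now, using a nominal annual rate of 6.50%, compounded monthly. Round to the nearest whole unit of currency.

With 12 periods per year: i = 0.00541667, n = 48.
PV = FV·(1+i)^(−n) = 80,000 × 0.771593 = 61,727.4217

A$61,727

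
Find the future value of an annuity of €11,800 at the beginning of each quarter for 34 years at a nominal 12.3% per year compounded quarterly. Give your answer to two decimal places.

i = 0.123/4 = 0.03075 per quarter; n = 34·4 = 136.
FV = 11800 × [(1+0.03075)^136 − 1] / 0.03075 × (1+i) = 11800 × 2027.882827 = 23,929,017.3547
(Beginning-of-period payments → annuity-due factor ×(1+i).)

€23,929,017.35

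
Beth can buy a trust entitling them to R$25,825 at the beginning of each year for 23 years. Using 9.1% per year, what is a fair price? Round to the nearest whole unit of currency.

R$267,847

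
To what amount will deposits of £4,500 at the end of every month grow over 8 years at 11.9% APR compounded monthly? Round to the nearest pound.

£716,414

i = 0.119/12 = 0.00991667 per month; n = 8·12 = 96.
Accumulation factor s(96|0.00991667) = 159.203204; FV = 4500 × 159.203204 = 716,414.4176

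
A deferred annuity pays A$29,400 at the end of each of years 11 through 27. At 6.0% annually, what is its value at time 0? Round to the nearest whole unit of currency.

PV at t=10 (ordinary 17-year annuity): 29400 × a(17|0.06) = 29400 × 10.477260 = 308,031.4349
Discount back 10 years: 308,031.4349 × (1+0.06)^(−10) = 308,031.4349 × 0.558395 = 172,003.1444

A$172,003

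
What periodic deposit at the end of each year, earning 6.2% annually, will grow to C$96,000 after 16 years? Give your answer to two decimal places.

C$3,678.31

FV-annuity factor = 26.098974; PMT = 96000 / 26.098974 = 3,678.3055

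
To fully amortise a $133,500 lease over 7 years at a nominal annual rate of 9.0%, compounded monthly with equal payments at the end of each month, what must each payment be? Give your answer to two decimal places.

Periodic rate i = 0.09/12 = 0.0075; n = 7 × 12 = 84 periods.
PMT = 133500 / ( [1 − (1+0.0075)^(−84)] / 0.0075 ) = 133500 / 62.153965 = 2,147.8919

$2,147.89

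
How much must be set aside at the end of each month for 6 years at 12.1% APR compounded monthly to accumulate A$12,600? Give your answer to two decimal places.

A$119.94

With 12 periods per year: i = 0.0100833, n = 72.
PMT = 12600 / ( [(1+0.0100833)^72 − 1] / 0.0100833 ) = 12600 / 105.054147 = 119.9381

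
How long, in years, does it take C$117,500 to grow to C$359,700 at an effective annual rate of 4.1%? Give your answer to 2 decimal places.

27.84 years

n = ln(359700/117500) / ln(1+0.041) = ln(3.06128) / 0.040182 = 27.8443 years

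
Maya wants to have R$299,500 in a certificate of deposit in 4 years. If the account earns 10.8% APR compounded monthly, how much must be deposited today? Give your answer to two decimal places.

R$194,814.31

i = 0.108/12 = 0.009 per month; n = 4·12 = 48.
PV = 299,500 / (1 + 0.009)^48 = 299,500 / 1.537361 = 194,814.3067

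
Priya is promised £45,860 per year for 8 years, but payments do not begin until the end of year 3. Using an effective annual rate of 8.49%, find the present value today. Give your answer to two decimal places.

£219,803.16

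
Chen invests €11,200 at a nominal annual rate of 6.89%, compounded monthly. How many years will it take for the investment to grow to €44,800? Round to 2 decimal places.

Periodic rate i = 0.0689/12 = 0.00574167.
(1+i)^n = 44800/11200 = 4.00000, so n = ln 4.00000 / ln 1.00574 = 242.1371 months
= 242.1371/12 years

20.18 years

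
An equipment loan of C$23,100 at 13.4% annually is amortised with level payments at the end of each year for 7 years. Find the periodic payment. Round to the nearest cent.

C$5,288.35

Annuity-PV factor = 4.368092; PMT = 23100 / 4.368092 = 5,288.3507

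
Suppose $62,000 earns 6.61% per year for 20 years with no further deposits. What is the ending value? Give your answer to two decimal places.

62,000 × (1+0.0661)^20 = 62,000 × 3.597153 = 223,023.4637

$223,023.46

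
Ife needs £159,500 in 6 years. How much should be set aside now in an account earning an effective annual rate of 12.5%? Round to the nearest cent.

£78,676.59

PV = FV·(1+i)^(−n) = 159,500 × 0.493270 = 78,676.5944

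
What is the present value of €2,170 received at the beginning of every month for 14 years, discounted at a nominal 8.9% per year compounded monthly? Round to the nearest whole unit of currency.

Periodic rate i = 0.089/12 = 0.00741667; n = 14 × 12 = 168 periods.
PV = 2170 × [1 − (1+0.00741667)^(−168)] / 0.00741667 × (1+i) = 2170 × 96.579055 = 209,576.5504
Payments are at the start of each period, so multiply by (1+i).

€209,577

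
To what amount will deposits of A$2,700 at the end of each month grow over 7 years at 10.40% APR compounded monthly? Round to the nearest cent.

i = 0.104/12 = 0.00866667 per month; n = 7·12 = 84.
FV = 2700 × [(1+0.00866667)^84 − 1] / 0.00866667 = 2700 × 122.821057 = 331,616.8552

A$331,616.86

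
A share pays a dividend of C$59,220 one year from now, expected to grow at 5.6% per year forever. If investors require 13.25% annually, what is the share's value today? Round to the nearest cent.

PV = D₁/(r − g) = 59220/(0.1325 − 0.056) = 774,117.6471

C$774,117.65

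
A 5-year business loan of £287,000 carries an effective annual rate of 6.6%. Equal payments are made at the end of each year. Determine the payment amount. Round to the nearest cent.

£69,248.60

PMT = 287000 / ( [1 − (1+0.066)^(−5)] / 0.066 ) = 287000 / 4.144488 = 69,248.6034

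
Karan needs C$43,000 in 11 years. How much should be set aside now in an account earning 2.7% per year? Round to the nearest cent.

C$32,076.99

PV = FV·(1+i)^(−n) = 43,000 × 0.745976 = 32,076.9876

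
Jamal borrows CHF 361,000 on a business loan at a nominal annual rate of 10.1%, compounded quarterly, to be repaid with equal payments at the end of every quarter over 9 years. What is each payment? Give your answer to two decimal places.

CHF 15,384.40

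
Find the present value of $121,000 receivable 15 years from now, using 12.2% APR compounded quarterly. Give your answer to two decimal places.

$19,948.29

i = 0.122/4 = 0.0305 per quarter; n = 15·4 = 60.
Discount factor = (1+0.0305)^(−60) = 0.164862; PV = 121,000 × 0.164862 = 19,948.2868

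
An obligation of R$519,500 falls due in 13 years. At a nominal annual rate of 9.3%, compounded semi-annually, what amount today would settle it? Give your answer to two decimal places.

With 2 periods per year: i = 0.0465, n = 26.
PV = FV·(1+i)^(−n) = 519,500 × 0.306747 = 159,354.9294

R$159,354.93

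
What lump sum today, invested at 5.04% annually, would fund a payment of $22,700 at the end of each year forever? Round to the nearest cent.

PV = PMT / i = 22700 / 0.0504 = 450,396.8254

$450,396.83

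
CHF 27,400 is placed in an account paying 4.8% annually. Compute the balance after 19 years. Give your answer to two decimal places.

FV = PV·(1+i)^n = 27,400 × 2.437050 = 66,775.1594

CHF 66,775.16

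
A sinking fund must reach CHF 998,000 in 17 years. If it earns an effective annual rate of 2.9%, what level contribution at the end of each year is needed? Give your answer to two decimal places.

CHF 46,249.59

PMT = 998000 / ( [(1+0.029)^17 − 1] / 0.029 ) = 998000 / 21.578568 = 46,249.5929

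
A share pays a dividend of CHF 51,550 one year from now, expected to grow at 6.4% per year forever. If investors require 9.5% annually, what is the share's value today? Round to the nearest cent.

CHF 1,662,903.23

PV = PMT / (i − g) = 51550 / (0.095 − 0.064) = 51550 / 0.031000 = 1,662,903.2258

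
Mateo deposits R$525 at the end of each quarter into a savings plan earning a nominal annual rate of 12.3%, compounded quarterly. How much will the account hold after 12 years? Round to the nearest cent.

Periodic rate i = 0.123/4 = 0.03075; n = 12 × 4 = 48 periods.
Accumulation factor s(48|0.03075) = 106.639978; FV = 525 × 106.639978 = 55,985.9885

R$55,985.99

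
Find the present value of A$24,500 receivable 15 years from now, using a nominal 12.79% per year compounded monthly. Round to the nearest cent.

A$3,633.97

Periodic rate i = 0.1279/12 = 0.0106583; n = 15 × 12 = 180 periods.
PV = FV·(1+i)^(−n) = 24,500 × 0.148325 = 3,633.9676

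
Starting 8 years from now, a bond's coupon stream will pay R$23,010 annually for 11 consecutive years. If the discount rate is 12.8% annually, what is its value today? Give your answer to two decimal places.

Value one period before first payment (t=7): 23010 × [1 − (1+0.128)^(−11)] / 0.128 = 23010 × 5.735723 = 131,978.9787
PV₀ = 131,978.9787 / (1+0.128)^7 = 131,978.9787 / 2.323612 = 56,799.0492

R$56,799.05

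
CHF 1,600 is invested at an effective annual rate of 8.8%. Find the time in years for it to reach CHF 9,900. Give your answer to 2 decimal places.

(1+i)^n = 9900/1600 = 6.18750, so n = ln 6.18750 / ln 1.088 = 21.6090 years

21.61 years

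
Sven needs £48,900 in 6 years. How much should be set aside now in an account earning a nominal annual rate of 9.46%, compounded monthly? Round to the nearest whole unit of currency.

With 12 periods per year: i = 0.00788333, n = 72.
PV = 48,900 / (1 + 0.00788333)^72 = 48,900 / 1.760107 = 27,782.4075

£27,782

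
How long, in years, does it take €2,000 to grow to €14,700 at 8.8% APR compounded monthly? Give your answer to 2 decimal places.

22.75 years

Periodic rate i = 0.088/12 = 0.00733333.
(1+i)^n = 14700/2000 = 7.35000, so n = ln 7.35000 / ln 1.00733 = 273.0007 months
= 273.0007/12 years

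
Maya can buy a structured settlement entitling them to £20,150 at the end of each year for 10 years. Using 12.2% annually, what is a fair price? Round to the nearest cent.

PV = PMT · [1 − (1+i)^(−n)] / i = 20150 · 5.604264 = 112,925.9212

£112,925.92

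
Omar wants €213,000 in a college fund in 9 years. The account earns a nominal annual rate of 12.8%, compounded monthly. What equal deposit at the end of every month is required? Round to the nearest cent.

With 12 periods per year: i = 0.0106667, n = 108.
FV-annuity factor = 201.118947; PMT = 213000 / 201.118947 = 1,059.0748

€1,059.07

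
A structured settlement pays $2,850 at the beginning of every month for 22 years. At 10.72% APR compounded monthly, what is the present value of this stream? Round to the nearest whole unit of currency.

i = 0.1072/12 = 0.00893333 per month; n = 22·12 = 264.
PV = 2850 × [1 − (1+0.00893333)^(−264)] / 0.00893333 × (1+i) = 2850 × 102.146938 = 291,118.7722
(Beginning-of-period payments → annuity-due factor ×(1+i).)

$291,119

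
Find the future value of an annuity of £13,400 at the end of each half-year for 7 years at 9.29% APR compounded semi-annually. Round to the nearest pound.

Periodic rate i = 0.0929/2 = 0.04645; n = 7 × 2 = 14 periods.
Accumulation factor s(14|0.04645) = 19.122643; FV = 13400 × 19.122643 = 256,243.4195

£256,243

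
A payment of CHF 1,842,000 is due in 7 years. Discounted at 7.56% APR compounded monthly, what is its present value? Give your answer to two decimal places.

With 12 periods per year: i = 0.0063, n = 84.
Discount factor = (1+0.0063)^(−84) = 0.590055; PV = 1,842,000 × 0.590055 = 1,086,880.8075

CHF 1,086,880.81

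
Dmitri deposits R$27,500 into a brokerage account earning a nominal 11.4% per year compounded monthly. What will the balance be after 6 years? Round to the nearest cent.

R$54,323.53

i = 0.114/12 = 0.0095 per month; n = 6·12 = 72.
27,500 × (1+0.0095)^72 = 27,500 × 1.975401 = 54,323.5284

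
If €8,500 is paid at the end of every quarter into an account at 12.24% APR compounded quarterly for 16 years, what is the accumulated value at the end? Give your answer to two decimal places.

€1,634,127.36

i = 0.1224/4 = 0.0306 per quarter; n = 16·4 = 64.
FV = PMT · [(1+i)^n − 1] / i = 8500 · 192.250277 = 1,634,127.3555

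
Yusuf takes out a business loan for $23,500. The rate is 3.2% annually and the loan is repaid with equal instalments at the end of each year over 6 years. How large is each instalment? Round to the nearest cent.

$4,366.84

PMT = 23500 / ( [1 − (1+0.032)^(−6)] / 0.032 ) = 23500 / 5.381465 = 4,366.8408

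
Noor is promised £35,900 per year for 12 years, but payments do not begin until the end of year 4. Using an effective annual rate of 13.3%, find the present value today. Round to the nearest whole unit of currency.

PV at t=3 (ordinary 12-year annuity): 35900 × a(12|0.133) = 35900 × 5.838487 = 209,601.6790
PV₀ = 209,601.6790 / (1+0.133)^3 = 209,601.6790 / 1.454420 = 144,113.6201

£144,114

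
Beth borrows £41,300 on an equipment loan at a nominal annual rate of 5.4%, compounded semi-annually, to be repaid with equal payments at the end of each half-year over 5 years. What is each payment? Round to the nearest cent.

£4,767.79

i = 0.054/2 = 0.027 per half-year; n = 5·2 = 10.
PMT = 41300 / ( [1 − (1+0.027)^(−10)] / 0.027 ) = 41300 / 8.662303 = 4,767.7852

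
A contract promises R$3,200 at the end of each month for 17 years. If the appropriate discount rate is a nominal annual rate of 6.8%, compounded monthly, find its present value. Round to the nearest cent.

With 12 periods per year: i = 0.00566667, n = 204.
Annuity factor a(204|0.00566667) = 120.746237; PV = 3200 × 120.746237 = 386,387.9586

R$386,387.96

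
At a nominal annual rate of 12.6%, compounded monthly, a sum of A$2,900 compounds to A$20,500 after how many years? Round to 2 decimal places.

Periodic rate i = 0.126/12 = 0.0105.
n = ln(20500/2900) / ln(1+0.0105) = ln(7.06897) / 0.010445 = 187.2346 months
= 187.2346/12 years

15.60 years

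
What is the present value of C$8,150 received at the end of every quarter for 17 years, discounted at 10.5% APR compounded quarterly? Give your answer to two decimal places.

C$257,165.69

With 4 periods per year: i = 0.02625, n = 68.
Annuity factor a(68|0.02625) = 31.554073; PV = 8150 × 31.554073 = 257,165.6934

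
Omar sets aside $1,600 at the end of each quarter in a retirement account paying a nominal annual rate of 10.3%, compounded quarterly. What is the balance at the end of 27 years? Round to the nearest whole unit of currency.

$905,757

With 4 periods per year: i = 0.02575, n = 108.
Accumulation factor s(108|0.02575) = 566.098409; FV = 1600 × 566.098409 = 905,757.4550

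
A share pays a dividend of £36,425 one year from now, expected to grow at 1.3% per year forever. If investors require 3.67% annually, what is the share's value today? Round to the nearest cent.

£1,536,919.83

PV = PMT / (i − g) = 36425 / (0.0367 − 0.013) = 36425 / 0.023700 = 1,536,919.8312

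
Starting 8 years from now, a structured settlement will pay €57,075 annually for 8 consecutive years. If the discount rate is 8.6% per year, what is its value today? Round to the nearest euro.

€179,980

PV at t=7 (ordinary 8-year annuity): 57075 × a(8|0.086) = 57075 × 5.618066 = 320,651.1436
PV₀ = 320,651.1436 / (1+0.086)^7 = 320,651.1436 / 1.781594 = 179,979.9043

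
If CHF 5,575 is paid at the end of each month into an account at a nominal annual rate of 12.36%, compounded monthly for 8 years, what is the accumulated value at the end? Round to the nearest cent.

i = 0.1236/12 = 0.0103 per month; n = 8·12 = 96.
Accumulation factor s(96|0.0103) = 162.567605; FV = 5575 × 162.567605 = 906,314.3969

CHF 906,314.40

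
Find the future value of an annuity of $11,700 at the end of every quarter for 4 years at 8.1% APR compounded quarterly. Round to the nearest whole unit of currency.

With 4 periods per year: i = 0.02025, n = 16.
Accumulation factor s(16|0.02025) = 18.675510; FV = 11700 × 18.675510 = 218,503.4718

$218,503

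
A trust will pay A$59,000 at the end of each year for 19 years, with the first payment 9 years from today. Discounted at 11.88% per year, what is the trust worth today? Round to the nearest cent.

A$178,336.50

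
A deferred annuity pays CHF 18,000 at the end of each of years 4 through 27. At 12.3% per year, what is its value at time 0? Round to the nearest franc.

CHF 96,946

PV at t=3 (ordinary 24-year annuity): 18000 × a(24|0.123) = 18000 × 7.627761 = 137,299.6978
PV₀ = 137,299.6978 / (1+0.123)^3 = 137,299.6978 / 1.416248 = 96,946.0933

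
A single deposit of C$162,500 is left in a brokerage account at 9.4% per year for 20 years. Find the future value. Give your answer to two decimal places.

162,500 × (1+0.094)^20 = 162,500 × 6.030404 = 979,940.7217

C$979,940.72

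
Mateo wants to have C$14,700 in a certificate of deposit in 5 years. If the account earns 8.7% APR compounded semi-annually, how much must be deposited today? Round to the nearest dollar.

Periodic rate i = 0.087/2 = 0.0435; n = 5 × 2 = 10 periods.
Discount factor = (1+0.0435)^(−10) = 0.653244; PV = 14,700 × 0.653244 = 9,602.6876

C$9,603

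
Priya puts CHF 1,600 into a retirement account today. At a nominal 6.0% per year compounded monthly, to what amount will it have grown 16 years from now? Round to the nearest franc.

i = 0.06/12 = 0.005 per month; n = 16·12 = 192.
FV = 1,600 × (1 + 0.005)^192 = 4,168.7307

CHF 4,169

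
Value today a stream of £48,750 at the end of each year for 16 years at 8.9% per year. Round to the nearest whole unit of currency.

£407,749

Annuity factor a(16|0.089) = 8.364091; PV = 48750 × 8.364091 = 407,749.4236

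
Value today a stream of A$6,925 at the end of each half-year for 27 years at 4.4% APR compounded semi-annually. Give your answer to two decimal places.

With 2 periods per year: i = 0.022, n = 54.
PV = PMT · [1 − (1+i)^(−n)] / i = 6925 · 31.419011 = 217,576.6531

A$217,576.65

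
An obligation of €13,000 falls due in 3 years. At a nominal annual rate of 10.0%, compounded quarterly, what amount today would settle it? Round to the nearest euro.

i = 0.1/4 = 0.025 per quarter; n = 3·4 = 12.
PV = FV·(1+i)^(−n) = 13,000 × 0.743556 = 9,666.2265

€9,666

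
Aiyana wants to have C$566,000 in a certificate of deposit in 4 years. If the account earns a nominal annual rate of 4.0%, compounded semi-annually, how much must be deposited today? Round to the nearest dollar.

With 2 periods per year: i = 0.02, n = 8.
Discount factor = (1+0.02)^(−8) = 0.853490; PV = 566,000 × 0.853490 = 483,075.5501

C$483,076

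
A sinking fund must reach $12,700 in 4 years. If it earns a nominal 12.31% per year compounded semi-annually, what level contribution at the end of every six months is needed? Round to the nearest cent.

i = 0.1231/2 = 0.06155 per half-year; n = 4·2 = 8.
PMT = 12700 / ( [(1+0.06155)^8 − 1] / 0.06155 ) = 12700 / 9.952702 = 1,276.0354

$1,276.04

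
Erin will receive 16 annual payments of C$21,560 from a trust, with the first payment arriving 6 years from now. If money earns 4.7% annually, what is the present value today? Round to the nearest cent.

C$189,748.70

PV at t=5 (ordinary 16-year annuity): 21560 × a(16|0.047) = 21560 × 11.072953 = 238,732.8714
Discount back 5 years: 238,732.8714 × (1+0.047)^(−5) = 238,732.8714 × 0.794816 = 189,748.7018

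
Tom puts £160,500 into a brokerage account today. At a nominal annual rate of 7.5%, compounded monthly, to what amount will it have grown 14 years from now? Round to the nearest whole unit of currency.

£457,157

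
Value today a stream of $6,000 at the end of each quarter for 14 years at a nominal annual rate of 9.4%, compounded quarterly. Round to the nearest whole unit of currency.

i = 0.094/4 = 0.0235 per quarter; n = 14·4 = 56.
Annuity factor a(56|0.0235) = 30.965079; PV = 6000 × 30.965079 = 185,790.4735

$185,790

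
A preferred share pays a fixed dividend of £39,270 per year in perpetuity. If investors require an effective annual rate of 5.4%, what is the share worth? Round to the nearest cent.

£727,222.22

PV = PMT / i = 39270 / 0.054 = 727,222.2222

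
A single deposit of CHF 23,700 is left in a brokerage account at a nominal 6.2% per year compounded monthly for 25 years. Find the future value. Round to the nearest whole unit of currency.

CHF 111,217

i = 0.062/12 = 0.00516667 per month; n = 25·12 = 300.
23,700 × (1+0.00516667)^300 = 23,700 × 4.692707 = 111,217.1527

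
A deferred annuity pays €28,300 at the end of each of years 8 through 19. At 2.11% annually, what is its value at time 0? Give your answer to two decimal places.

€256,846.45

PV at t=7 (ordinary 12-year annuity): 28300 × a(12|0.0211) = 28300 × 10.504250 = 297,270.2871
Discount back 7 years: 297,270.2871 × (1+0.0211)^(−7) = 297,270.2871 × 0.864017 = 256,846.4510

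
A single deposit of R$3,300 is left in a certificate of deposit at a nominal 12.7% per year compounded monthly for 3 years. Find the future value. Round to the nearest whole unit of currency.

Periodic rate i = 0.127/12 = 0.0105833; n = 3 × 12 = 36 periods.
3,300 × (1+0.0105833)^36 = 3,300 × 1.460820 = 4,820.7063

R$4,821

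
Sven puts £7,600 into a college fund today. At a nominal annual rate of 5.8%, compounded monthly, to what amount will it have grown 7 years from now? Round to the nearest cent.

£11,394.95

With 12 periods per year: i = 0.00483333, n = 84.
FV = PV·(1+i)^n = 7,600 × 1.499335 = 11,394.9495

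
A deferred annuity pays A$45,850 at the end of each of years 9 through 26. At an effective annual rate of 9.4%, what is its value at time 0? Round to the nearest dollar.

PV at t=8 (ordinary 18-year annuity): 45850 × a(18|0.094) = 45850 × 8.526947 = 390,960.5337
Discount back 8 years: 390,960.5337 × (1+0.094)^(−8) = 390,960.5337 × 0.487373 = 190,543.5898

A$190,544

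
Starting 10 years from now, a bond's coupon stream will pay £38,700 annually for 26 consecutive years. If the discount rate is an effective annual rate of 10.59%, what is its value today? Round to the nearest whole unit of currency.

PV at t=9 (ordinary 26-year annuity): 38700 × a(26|0.1059) = 38700 × 8.753438 = 338,758.0571
PV₀ = 338,758.0571 / (1+0.1059)^9 = 338,758.0571 / 2.474245 = 136,913.7012

£136,914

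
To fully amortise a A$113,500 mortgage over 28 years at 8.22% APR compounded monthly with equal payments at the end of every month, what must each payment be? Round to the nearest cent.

A$864.71

i = 0.0822/12 = 0.00685 per month; n = 28·12 = 336.
PMT = 113500 / ( [1 − (1+0.00685)^(−336)] / 0.00685 ) = 113500 / 131.257352 = 864.7135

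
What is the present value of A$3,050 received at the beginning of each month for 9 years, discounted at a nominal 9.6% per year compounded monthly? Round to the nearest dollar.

i = 0.096/12 = 0.008 per month; n = 9·12 = 108.
Annuity factor a(108|0.008) × (1+i) = 72.711551; PV = 3050 × 72.711551 = 221,770.2315
(annuity-due: payments at period start, so ×(1+i).)

A$221,770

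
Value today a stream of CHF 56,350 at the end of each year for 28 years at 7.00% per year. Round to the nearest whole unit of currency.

CHF 683,926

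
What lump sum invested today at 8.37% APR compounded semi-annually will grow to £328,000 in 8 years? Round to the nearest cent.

With 2 periods per year: i = 0.04185, n = 16.
PV = FV·(1+i)^(−n) = 328,000 × 0.518940 = 170,212.2085

£170,212.21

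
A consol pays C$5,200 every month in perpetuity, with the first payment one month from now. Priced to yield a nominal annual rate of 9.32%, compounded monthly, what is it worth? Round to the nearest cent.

Periodic rate i = 0.0932/12 = 0.00776667.
PV = PMT / i = 5200 / 0.00776667 = 669,527.8970

C$669,527.90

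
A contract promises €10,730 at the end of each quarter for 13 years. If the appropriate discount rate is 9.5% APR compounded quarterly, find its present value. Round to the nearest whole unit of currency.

Periodic rate i = 0.095/4 = 0.02375; n = 13 × 4 = 52 periods.
Annuity factor a(52|0.02375) = 29.681510; PV = 10730 × 29.681510 = 318,482.6010

€318,483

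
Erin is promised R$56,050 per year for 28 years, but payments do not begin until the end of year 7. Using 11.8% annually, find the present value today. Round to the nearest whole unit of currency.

R$232,537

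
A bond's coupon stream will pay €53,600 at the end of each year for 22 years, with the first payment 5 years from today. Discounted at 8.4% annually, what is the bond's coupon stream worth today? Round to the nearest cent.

Value one period before first payment (t=4): 53600 × [1 − (1+0.084)^(−22)] / 0.084 = 53600 × 9.886040 = 529,891.7415
Discount back 4 years: 529,891.7415 × (1+0.084)^(−4) = 529,891.7415 × 0.724241 = 383,769.1164

€383,769.12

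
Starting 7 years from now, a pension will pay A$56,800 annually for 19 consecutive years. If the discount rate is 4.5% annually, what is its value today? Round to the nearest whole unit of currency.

PV at t=6 (ordinary 19-year annuity): 56800 × a(19|0.045) = 56800 × 12.593294 = 715,299.0760
Discount back 6 years: 715,299.0760 × (1+0.045)^(−6) = 715,299.0760 × 0.767896 = 549,275.1121

A$549,275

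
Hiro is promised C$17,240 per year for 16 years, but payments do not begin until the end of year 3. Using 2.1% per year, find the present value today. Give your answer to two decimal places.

Value one period before first payment (t=2): 17240 × [1 − (1+0.021)^(−16)] / 0.021 = 17240 × 13.470768 = 232,236.0363
PV₀ = 232,236.0363 / (1+0.021)^2 = 232,236.0363 / 1.042441 = 222,780.9884

C$222,780.99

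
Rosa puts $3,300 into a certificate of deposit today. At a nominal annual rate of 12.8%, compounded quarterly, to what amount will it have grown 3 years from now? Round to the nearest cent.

$4,815.82

With 4 periods per year: i = 0.032, n = 12.
FV = 3,300 × (1 + 0.032)^12 = 4,815.8207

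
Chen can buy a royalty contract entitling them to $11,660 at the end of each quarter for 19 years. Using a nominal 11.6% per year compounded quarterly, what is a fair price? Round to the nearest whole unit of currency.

$356,283

With 4 periods per year: i = 0.029, n = 76.
PV = 11660 × [1 − (1+0.029)^(−76)] / 0.029 = 11660 × 30.556006 = 356,283.0323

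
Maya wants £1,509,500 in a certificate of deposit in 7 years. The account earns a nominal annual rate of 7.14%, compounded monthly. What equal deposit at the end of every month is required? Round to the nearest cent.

£13,904.32

With 12 periods per year: i = 0.00595, n = 84.
PMT = 1.5095e+06 / ( [(1+0.00595)^84 − 1] / 0.00595 ) = 1.5095e+06 / 108.563369 = 13,904.3217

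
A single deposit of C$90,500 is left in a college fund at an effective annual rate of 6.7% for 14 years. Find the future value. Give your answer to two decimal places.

C$224,362.59

FV = 90,500 × (1 + 0.067)^14 = 224,362.5933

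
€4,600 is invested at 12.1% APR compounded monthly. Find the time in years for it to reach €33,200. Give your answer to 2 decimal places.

Periodic rate i = 0.121/12 = 0.0100833.
(1+i)^n = 33200/4600 = 7.21739, so n = ln 7.21739 / ln 1.01008 = 197.0025 months
= 197.0025/12 years

16.42 years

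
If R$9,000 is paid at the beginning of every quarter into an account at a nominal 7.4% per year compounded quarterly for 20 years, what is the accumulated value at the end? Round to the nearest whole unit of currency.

R$1,651,921

i = 0.074/4 = 0.0185 per quarter; n = 20·4 = 80.
Accumulation factor s(80|0.0185) × (1+i) = 183.546788; FV = 9000 × 183.546788 = 1,651,921.0911
Payments are at the start of each period, so multiply by (1+i).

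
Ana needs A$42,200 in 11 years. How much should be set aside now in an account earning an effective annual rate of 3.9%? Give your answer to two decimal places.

A$27,703.93

Discount factor = (1+0.039)^(−11) = 0.656491; PV = 42,200 × 0.656491 = 27,703.9330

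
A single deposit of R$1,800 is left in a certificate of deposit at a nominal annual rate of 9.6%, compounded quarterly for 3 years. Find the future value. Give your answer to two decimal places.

Periodic rate i = 0.096/4 = 0.024; n = 3 × 4 = 12 periods.
1,800 × (1+0.024)^12 = 1,800 × 1.329228 = 2,392.6104

R$2,392.61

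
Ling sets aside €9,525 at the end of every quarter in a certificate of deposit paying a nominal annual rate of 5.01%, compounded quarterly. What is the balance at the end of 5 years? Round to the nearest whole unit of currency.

With 4 periods per year: i = 0.012525, n = 20.
FV = 9525 × [(1+0.012525)^20 − 1] / 0.012525 = 9525 × 22.568502 = 214,964.9796

€214,965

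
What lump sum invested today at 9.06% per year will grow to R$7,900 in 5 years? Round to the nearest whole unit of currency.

PV = FV·(1+i)^(−n) = 7,900 × 0.648146 = 5,120.3497

R$5,120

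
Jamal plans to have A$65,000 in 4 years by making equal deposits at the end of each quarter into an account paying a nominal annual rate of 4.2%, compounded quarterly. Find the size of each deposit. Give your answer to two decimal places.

With 4 periods per year: i = 0.0105, n = 16.
PMT = 65000 / ( [(1+0.0105)^16 − 1] / 0.0105 ) = 65000 / 17.323901 = 3,752.0418

A$3,752.04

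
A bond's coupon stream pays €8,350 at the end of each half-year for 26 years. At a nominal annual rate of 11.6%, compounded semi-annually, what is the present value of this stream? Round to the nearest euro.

i = 0.116/2 = 0.058 per half-year; n = 26·2 = 52.
PV = 8350 × [1 − (1+0.058)^(−52)] / 0.058 = 8350 × 16.322376 = 136,291.8359

€136,292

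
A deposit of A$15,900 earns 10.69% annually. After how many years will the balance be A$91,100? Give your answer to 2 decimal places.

n = ln(91100/15900) / ln(1+0.1069) = ln(5.72956) / 0.101563 = 17.1877 years

17.19 years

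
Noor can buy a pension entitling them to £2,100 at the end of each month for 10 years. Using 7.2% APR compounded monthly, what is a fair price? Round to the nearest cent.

£179,269.80

With 12 periods per year: i = 0.006, n = 120.
PV = 2100 × [1 − (1+0.006)^(−120)] / 0.006 = 2100 × 85.366570 = 179,269.7965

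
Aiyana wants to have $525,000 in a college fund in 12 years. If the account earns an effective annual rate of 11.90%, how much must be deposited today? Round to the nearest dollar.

Discount factor = (1+0.119)^(−12) = 0.259441; PV = 525,000 × 0.259441 = 136,206.6354

$136,207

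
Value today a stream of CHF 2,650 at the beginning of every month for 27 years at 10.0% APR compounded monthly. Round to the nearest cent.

Periodic rate i = 0.1/12 = 0.00833333; n = 27 × 12 = 324 periods.
Annuity factor a(324|0.00833333) × (1+i) = 112.776644; PV = 2650 × 112.776644 = 298,858.1058
Payments are at the start of each period, so multiply by (1+i).

CHF 298,858.11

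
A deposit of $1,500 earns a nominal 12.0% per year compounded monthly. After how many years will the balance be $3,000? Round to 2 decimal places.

5.81 years

Periodic rate i = 0.12/12 = 0.01.
(1+i)^n = 3000/1500 = 2.00000, so n = ln 2.00000 / ln 1.01 = 69.6607 months
= 69.6607/12 years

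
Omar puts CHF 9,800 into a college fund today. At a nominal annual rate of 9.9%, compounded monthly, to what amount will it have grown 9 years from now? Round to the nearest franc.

i = 0.099/12 = 0.00825 per month; n = 9·12 = 108.
9,800 × (1+0.00825)^108 = 9,800 × 2.428672 = 23,800.9882

CHF 23,801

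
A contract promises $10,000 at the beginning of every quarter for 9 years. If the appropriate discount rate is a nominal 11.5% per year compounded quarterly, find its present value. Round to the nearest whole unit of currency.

With 4 periods per year: i = 0.02875, n = 36.
PV = PMT · [1 − (1+i)^(−n)] / i × (1+i) = 10000 · 22.884754 = 228,847.5450
(annuity-due: payments at period start, so ×(1+i).)

$228,848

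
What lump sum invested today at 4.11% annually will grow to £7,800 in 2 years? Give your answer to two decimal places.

£7,196.31

PV = FV·(1+i)^(−n) = 7,800 × 0.922604 = 7,196.3075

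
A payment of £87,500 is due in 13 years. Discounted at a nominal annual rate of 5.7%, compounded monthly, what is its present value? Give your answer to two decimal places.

Periodic rate i = 0.057/12 = 0.00475; n = 13 × 12 = 156 periods.
PV = 87,500 / (1 + 0.00475)^156 = 87,500 / 2.094355 = 41,778.9705

£41,778.97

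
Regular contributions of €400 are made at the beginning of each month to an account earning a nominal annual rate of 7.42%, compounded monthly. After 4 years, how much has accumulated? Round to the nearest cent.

With 12 periods per year: i = 0.00618333, n = 48.
FV = PMT · [(1+i)^n − 1] / i × (1+i) = 400 · 56.029025 = 22,411.6099
(Beginning-of-period payments → annuity-due factor ×(1+i).)

€22,411.61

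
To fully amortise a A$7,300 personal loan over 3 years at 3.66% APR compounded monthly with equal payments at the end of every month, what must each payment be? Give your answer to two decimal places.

A$214.42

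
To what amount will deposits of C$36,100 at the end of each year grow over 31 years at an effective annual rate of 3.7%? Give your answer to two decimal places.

C$2,033,495.73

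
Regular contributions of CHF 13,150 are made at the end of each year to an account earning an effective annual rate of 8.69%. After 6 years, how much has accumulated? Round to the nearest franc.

Accumulation factor s(6|0.0869) = 7.464723; FV = 13150 × 7.464723 = 98,161.1053

CHF 98,161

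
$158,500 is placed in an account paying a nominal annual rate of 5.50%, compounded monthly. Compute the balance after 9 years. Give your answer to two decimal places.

With 12 periods per year: i = 0.00458333, n = 108.
FV = PV·(1+i)^n = 158,500 × 1.638644 = 259,725.0763

$259,725.08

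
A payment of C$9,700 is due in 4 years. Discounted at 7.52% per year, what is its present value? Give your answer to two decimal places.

C$7,257.96

PV = FV·(1+i)^(−n) = 9,700 × 0.748244 = 7,257.9624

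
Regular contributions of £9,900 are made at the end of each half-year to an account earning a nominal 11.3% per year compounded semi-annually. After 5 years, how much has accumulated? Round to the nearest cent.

Periodic rate i = 0.113/2 = 0.0565; n = 5 × 2 = 10 periods.
Accumulation factor s(10|0.0565) = 12.966139; FV = 9900 × 12.966139 = 128,364.7755

£128,364.78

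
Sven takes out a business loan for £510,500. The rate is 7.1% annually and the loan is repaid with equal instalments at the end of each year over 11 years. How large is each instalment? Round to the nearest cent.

£68,418.19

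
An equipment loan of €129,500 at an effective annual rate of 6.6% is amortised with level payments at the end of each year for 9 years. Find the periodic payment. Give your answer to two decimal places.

€19,539.62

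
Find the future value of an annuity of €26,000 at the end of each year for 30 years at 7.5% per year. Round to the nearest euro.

€2,688,384

FV = PMT · [(1+i)^n − 1] / i = 26000 · 103.399403 = 2,688,384.4655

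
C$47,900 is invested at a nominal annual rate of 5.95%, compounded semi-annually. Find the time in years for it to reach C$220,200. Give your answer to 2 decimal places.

26.02 years

Periodic rate i = 0.0595/2 = 0.02975.
(1+i)^n = 220200/47900 = 4.59708, so n = ln 4.59708 / ln 1.02975 = 52.0336 half-years
= 52.0336/2 years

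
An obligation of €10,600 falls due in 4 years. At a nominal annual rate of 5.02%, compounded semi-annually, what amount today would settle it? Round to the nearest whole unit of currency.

Periodic rate i = 0.0502/2 = 0.0251; n = 4 × 2 = 8 periods.
Discount factor = (1+0.0251)^(−8) = 0.820106; PV = 10,600 × 0.820106 = 8,693.1265

€8,693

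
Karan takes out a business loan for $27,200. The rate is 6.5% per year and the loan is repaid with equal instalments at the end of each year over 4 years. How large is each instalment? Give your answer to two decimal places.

Annuity-PV factor = 3.425799; PMT = 27200 / 3.425799 = 7,939.7545

$7,939.75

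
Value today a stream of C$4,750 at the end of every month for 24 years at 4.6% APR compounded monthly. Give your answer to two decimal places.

i = 0.046/12 = 0.00383333 per month; n = 24·12 = 288.
PV = PMT · [1 − (1+i)^(−n)] / i = 4750 · 174.197543 = 827,438.3272

C$827,438.33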